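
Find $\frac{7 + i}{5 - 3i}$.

Multiply numerator and denominator by conjugate (5 + 3i):
= (7 + i)(5 + 3i) / (5^2 + (-3)^2)
= (32 + 26i) / 34
Divide through by 2: (16 + 13i) / 17
= 16/17 + (13/17)i


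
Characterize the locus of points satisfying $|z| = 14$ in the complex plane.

|z| = 14 means sqrt(x^2 + y^2) = 14
This is a circle of radius 14 centered at the origin


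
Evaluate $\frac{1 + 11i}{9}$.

Divisor is real, so divide each part by 9:
= 1/9 + (11/9)i


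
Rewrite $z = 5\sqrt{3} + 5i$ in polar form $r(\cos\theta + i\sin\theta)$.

r = |z| = sqrt(a^2 + b^2) = sqrt((5*sqrt(3))^2 + (5)^2) = sqrt(75 + 25) = sqrt(100) = 10
θ = arctan(b/a) = arctan(5/8.6603) (quadrant-adjusted) = 30°
z = 10(cos 30° + i sin 30°)


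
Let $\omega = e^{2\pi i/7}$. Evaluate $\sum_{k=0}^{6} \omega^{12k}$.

Let ζ = ω^12 = e^(2πi·12/7). Since 7 ∤ 12, ζ ≠ 1.
Sum = Σ_{k=0}^{6} ζ^k = (ζ^7 - 1)/(ζ - 1) = (ω^{12·7} - 1)/(ζ - 1) = (1 - 1)/(ζ - 1) = 0


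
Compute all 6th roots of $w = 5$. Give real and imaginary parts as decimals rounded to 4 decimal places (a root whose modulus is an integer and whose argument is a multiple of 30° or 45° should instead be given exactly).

|w| = 5, arg(w) = 0°
Root modulus = 5^(1/6) ≈ 1.307660
Root arguments: θ_k = (0° + 360°k)/6 for k = 0, 1, ..., 5
Compute each root as (root modulus)(cos θ_k + i sin θ_k) using full-precision intermediates, then round to 4 decimal places.
Roots: 1.3077, 0.6538 + 1.1325i, -0.6538 + 1.1325i, -1.3077, -0.6538 - 1.1325i, 0.6538 - 1.1325i


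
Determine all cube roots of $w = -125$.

|w| = 125, arg(w) = 180°
Root modulus = 125^(1/3) = 5
Root arguments: θ_k = (180° + 360°k)/3 for k = 0, 1, ..., 2
Roots: 5/2 + (5*sqrt(3)/2)i, -5, 5/2 - (5*sqrt(3)/2)i


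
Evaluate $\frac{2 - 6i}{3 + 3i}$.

Multiply numerator and denominator by conjugate (3 - 3i):
= (2 - 6i)(3 - 3i) / (3^2 + 3^2)
= (-12 - 24i) / 18
Divide through by 6: (-2 - 4i) / 3
= -2/3 - (4/3)i


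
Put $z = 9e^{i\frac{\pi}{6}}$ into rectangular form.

a = r cos θ = 9 * sqrt(3)/2 = 9*sqrt(3)/2
b = r sin θ = 9 * 1/2 = 9/2
z = 9*sqrt(3)/2 + (9/2)i


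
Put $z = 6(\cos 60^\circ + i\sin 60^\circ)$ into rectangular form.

a = r cos θ = 6 * 1/2 = 3
b = r sin θ = 6 * sqrt(3)/2 = 3*sqrt(3)
z = 3 + 3*sqrt(3)i


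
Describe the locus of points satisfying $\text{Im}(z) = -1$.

Im(z) = y where z = x + yi; the equation y = -1 is satisfied by all points with that y-coordinate
Locus: Horizontal line y = -1


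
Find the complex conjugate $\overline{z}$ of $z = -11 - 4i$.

If z = a + bi, then conjugate(z) = a - bi
conjugate(-11 - 4i) = -11 + 4i


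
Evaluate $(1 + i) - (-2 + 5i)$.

(1 - (-2)) + (1 - 5)i = 3 - 4i


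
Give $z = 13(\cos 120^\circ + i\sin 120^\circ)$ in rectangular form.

a = r cos θ = 13 * -1/2 = -13/2
b = r sin θ = 13 * sqrt(3)/2 = 13*sqrt(3)/2
z = -13/2 + (13*sqrt(3)/2)i


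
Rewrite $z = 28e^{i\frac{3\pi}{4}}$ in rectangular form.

a = r cos θ = 28 * -sqrt(2)/2 = -14*sqrt(2)
b = r sin θ = 28 * sqrt(2)/2 = 14*sqrt(2)
z = -14*sqrt(2) + 14*sqrt(2)i


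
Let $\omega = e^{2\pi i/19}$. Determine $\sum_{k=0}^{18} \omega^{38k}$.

Since 19 divides 38, ω^38 = (ω^19)^2 = 1^2 = 1, so every term is 1.
Sum = 19 · 1 = 19


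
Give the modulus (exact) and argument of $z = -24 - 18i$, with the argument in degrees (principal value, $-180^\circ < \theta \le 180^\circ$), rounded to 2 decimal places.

|z| = sqrt((-24)^2 + (-18)^2) = 30
arg(z) = arctan(b/a) = arctan(-18/-24) (quadrant-adjusted) = -143.13°


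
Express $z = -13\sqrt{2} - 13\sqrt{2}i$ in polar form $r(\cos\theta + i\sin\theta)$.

r = |z| = sqrt(a^2 + b^2) = sqrt((-13*sqrt(2))^2 + (-13*sqrt(2))^2) = sqrt(338 + 338) = sqrt(676) = 26
θ = arctan(b/a) = arctan(-18.3848/-18.3848) (quadrant-adjusted) = 225°
z = 26(cos 225° + i sin 225°)


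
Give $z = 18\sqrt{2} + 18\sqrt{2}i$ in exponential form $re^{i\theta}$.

r = |z| = sqrt((18*sqrt(2))^2 + (18*sqrt(2))^2) = sqrt(648 + 648) = sqrt(1296) = 36
θ = arctan(b/a) = arctan(25.4558/25.4558) (quadrant-adjusted) = 45° = π/4
z = 36e^(i*π/4)


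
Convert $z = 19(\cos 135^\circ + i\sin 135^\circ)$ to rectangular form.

a = r cos θ = 19 * -sqrt(2)/2 = -19*sqrt(2)/2
b = r sin θ = 19 * sqrt(2)/2 = 19*sqrt(2)/2
z = -19*sqrt(2)/2 + (19*sqrt(2)/2)i


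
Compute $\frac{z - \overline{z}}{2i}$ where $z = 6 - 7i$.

z - conjugate(z) = 2bi
(z - conjugate(z))/(2i) = 2bi/(2i) = b = -7


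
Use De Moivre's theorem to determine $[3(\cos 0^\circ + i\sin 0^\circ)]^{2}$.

By De Moivre: z^n = r^n(cos(nθ) + i sin(nθ))
= 3^2(cos(2*0°) + i sin(2*0°))
= 9(cos 0° + i sin 0°)
= 9


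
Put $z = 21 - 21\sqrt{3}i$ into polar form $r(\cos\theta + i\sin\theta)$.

r = |z| = sqrt(a^2 + b^2) = sqrt((21)^2 + (-21*sqrt(3))^2) = sqrt(441 + 1323) = sqrt(1764) = 42
θ = arctan(b/a) = arctan(-36.3731/21) (quadrant-adjusted) = 300°
z = 42(cos 300° + i sin 300°)


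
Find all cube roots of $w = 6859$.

|w| = 6859, arg(w) = 0°
Root modulus = 6859^(1/3) = 19
Root arguments: θ_k = (0° + 360°k)/3 for k = 0, 1, ..., 2
Roots: 19, -19/2 + (19*sqrt(3)/2)i, -19/2 - (19*sqrt(3)/2)i


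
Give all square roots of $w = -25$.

|w| = 25, arg(w) = 180°
Root modulus = 25^(1/2) = 5
Root arguments: θ_k = (180° + 360°k)/2 for k = 0, 1, ..., 1
Roots: 5i, -5i


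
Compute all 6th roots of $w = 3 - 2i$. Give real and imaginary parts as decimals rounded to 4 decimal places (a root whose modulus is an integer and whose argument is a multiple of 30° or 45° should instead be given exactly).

|w| = sqrt(13) ≈ 3.605551, arg(w) ≈ 326.309932°
Root modulus = sqrt(13)^(1/6) ≈ 1.238308
Root arguments: θ_k = (arg(w) + 360°k)/6 for k = 0, 1, ..., 5
Compute each root as (root modulus)(cos θ_k + i sin θ_k) using full-precision intermediates, then round to 4 decimal places.
Roots: 0.7211 + 1.0067i, -0.5113 + 1.1278i, -1.2324 + 0.1212i, -0.7211 - 1.0067i, 0.5113 - 1.1278i, 1.2324 - 0.1212i


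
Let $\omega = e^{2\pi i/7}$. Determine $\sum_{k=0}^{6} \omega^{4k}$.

Let ζ = ω^4 = e^(2πi·4/7). Since 7 ∤ 4, ζ ≠ 1.
Sum = Σ_{k=0}^{6} ζ^k = (ζ^7 - 1)/(ζ - 1) = (ω^{4·7} - 1)/(ζ - 1) = (1 - 1)/(ζ - 1) = 0


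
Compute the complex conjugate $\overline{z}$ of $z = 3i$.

If z = a + bi, then conjugate(z) = a - bi
conjugate(3i) = -3i


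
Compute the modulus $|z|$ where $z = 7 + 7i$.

|z| = sqrt(a^2 + b^2) = sqrt(7^2 + 7^2) = sqrt(98) = sqrt(98)


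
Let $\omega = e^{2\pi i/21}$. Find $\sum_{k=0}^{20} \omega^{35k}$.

Let ζ = ω^35 = e^(2πi·35/21). Since 21 ∤ 35, ζ ≠ 1.
Sum = Σ_{k=0}^{20} ζ^k = (ζ^21 - 1)/(ζ - 1) = (ω^{35·21} - 1)/(ζ - 1) = (1 - 1)/(ζ - 1) = 0


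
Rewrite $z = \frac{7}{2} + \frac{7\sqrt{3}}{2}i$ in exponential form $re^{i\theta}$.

r = |z| = sqrt((7/2)^2 + (7*sqrt(3)/2)^2) = sqrt(49/4 + 147/4) = sqrt(49) = 7
θ = arctan(b/a) = arctan(6.0622/3.5) (quadrant-adjusted) = 60° = π/3
z = 7e^(i*π/3)


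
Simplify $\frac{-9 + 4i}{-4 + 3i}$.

Multiply numerator and denominator by conjugate (-4 - 3i):
= (-9 + 4i)(-4 - 3i) / ((-4)^2 + 3^2)
= (48 + 11i) / 25
= 48/25 + (11/25)i


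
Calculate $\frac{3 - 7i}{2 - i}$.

Multiply numerator and denominator by conjugate (2 + i):
= (3 - 7i)(2 + i) / (2^2 + (-1)^2)
= (13 - 11i) / 5
= 13/5 - (11/5)i


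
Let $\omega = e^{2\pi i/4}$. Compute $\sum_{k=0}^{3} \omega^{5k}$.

Let ζ = ω^5 = e^(2πi·5/4). Since 4 ∤ 5, ζ ≠ 1.
Sum = Σ_{k=0}^{3} ζ^k = (ζ^4 - 1)/(ζ - 1) = (ω^{5·4} - 1)/(ζ - 1) = (1 - 1)/(ζ - 1) = 0


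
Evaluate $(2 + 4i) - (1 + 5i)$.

(2 - 1) + (4 - 5)i = 1 - i


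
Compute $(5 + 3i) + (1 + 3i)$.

(5 + 1) + (3 + 3)i = 6 + 6i


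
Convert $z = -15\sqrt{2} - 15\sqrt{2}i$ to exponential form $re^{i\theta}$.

r = |z| = sqrt((-15*sqrt(2))^2 + (-15*sqrt(2))^2) = sqrt(450 + 450) = sqrt(900) = 30
θ = arctan(b/a) = arctan(-21.2132/-21.2132) (quadrant-adjusted) = -135° = -3π/4
z = 30e^(-i*3π/4)


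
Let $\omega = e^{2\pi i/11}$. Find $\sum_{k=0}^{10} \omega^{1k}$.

Let ζ = ω^1 = e^(2πi·1/11). Since 11 ∤ 1, ζ ≠ 1.
Sum = Σ_{k=0}^{10} ζ^k = (ζ^11 - 1)/(ζ - 1) = (ω^{1·11} - 1)/(ζ - 1) = (1 - 1)/(ζ - 1) = 0


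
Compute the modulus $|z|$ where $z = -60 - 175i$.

|z| = sqrt(a^2 + b^2) = sqrt((-60)^2 + (-175)^2) = sqrt(34225) = 185


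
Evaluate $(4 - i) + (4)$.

(4 + 4) + (-1 + 0)i = 8 - i


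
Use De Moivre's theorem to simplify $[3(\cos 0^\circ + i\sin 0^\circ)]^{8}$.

By De Moivre: z^n = r^n(cos(nθ) + i sin(nθ))
= 3^8(cos(8*0°) + i sin(8*0°))
= 6561(cos 0° + i sin 0°)
= 6561


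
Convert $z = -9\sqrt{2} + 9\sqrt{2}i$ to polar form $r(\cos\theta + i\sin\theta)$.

r = |z| = sqrt(a^2 + b^2) = sqrt((-9*sqrt(2))^2 + (9*sqrt(2))^2) = sqrt(162 + 162) = sqrt(324) = 18
θ = arctan(b/a) = arctan(12.7279/-12.7279) (quadrant-adjusted) = 135°
z = 18(cos 135° + i sin 135°)


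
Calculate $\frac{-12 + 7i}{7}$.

Divisor is real, so divide each part by 7:
= -12/7 + i


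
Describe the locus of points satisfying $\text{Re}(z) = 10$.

Re(z) = x where z = x + yi; the equation x = 10 is satisfied by all points with that x-coordinate
Locus: Vertical line x = 10


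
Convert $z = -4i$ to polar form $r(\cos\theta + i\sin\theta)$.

r = |z| = sqrt(a^2 + b^2) = sqrt((0)^2 + (-4)^2) = sqrt(0 + 16) = sqrt(16) = 4
a = 0 and b < 0, so z lies on the negative imaginary axis: θ = 270°
z = 4(cos 270° + i sin 270°)


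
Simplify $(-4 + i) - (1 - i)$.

(-4 - 1) + (1 - (-1))i = -5 + 2i


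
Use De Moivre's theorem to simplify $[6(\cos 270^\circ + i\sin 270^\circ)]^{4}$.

By De Moivre: z^n = r^n(cos(nθ) + i sin(nθ))
= 6^4(cos(4*270°) + i sin(4*270°))
= 1296(cos 0° + i sin 0°)
= 1296


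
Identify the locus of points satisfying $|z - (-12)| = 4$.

|z - z0| = r describes a circle centered at z0 with radius r
Here z0 = -12 and r = 4
Locus: Circle centered at (-12, 0) with radius 4


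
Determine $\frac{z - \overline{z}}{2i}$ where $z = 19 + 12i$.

z - conjugate(z) = 2bi
(z - conjugate(z))/(2i) = 2bi/(2i) = b = 12


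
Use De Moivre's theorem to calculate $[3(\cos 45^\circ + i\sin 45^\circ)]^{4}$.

By De Moivre: z^n = r^n(cos(nθ) + i sin(nθ))
= 3^4(cos(4*45°) + i sin(4*45°))
= 81(cos 180° + i sin 180°)
= -81


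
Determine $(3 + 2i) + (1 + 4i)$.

(3 + 1) + (2 + 4)i = 4 + 6i


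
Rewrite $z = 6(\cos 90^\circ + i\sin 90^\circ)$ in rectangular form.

a = r cos θ = 6 * 0 = 0
b = r sin θ = 6 * 1 = 6
z = 6i


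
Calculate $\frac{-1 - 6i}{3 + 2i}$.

Multiply numerator and denominator by conjugate (3 - 2i):
= (-1 - 6i)(3 - 2i) / (3^2 + 2^2)
= (-15 - 16i) / 13
= -15/13 - (16/13)i


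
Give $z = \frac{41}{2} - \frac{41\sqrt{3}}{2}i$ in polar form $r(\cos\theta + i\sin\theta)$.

r = |z| = sqrt(a^2 + b^2) = sqrt((41/2)^2 + (-41*sqrt(3)/2)^2) = sqrt(1681/4 + 5043/4) = sqrt(1681) = 41
θ = arctan(b/a) = arctan(-35.507/20.5) (quadrant-adjusted) = 300°
z = 41(cos 300° + i sin 300°)


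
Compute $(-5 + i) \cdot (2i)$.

(a1*a2 - b1*b2) + (a1*b2 + b1*a2)i
= (0 - 2) + (-10 + 0)i
= -2 - 10i


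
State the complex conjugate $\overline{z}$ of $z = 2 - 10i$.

If z = a + bi, then conjugate(z) = a - bi
conjugate(2 - 10i) = 2 + 10i


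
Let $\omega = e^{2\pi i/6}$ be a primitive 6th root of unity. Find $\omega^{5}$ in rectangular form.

ω^5 = e^(2πi·5/6) = e^(i·5π/3)
= cos(5π/3) + i sin(5π/3)
= 1/2 - (sqrt(3)/2)i


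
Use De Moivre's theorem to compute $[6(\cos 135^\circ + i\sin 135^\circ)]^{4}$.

By De Moivre: z^n = r^n(cos(nθ) + i sin(nθ))
= 6^4(cos(4*135°) + i sin(4*135°))
= 1296(cos 180° + i sin 180°)
= -1296


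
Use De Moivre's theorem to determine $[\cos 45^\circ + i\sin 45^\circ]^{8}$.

By De Moivre: z^n = r^n(cos(nθ) + i sin(nθ))
= 1^8(cos(8*45°) + i sin(8*45°))
= 1(cos 0° + i sin 0°)
= 1


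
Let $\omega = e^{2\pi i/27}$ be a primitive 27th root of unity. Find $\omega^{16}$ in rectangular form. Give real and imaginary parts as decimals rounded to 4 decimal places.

ω^16 = e^(2πi·16/27) = e^(i·32π/27)
= cos(32π/27) + i sin(32π/27)
= -0.8355 - 0.5495i


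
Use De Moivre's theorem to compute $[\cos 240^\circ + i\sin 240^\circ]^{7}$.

By De Moivre: z^n = r^n(cos(nθ) + i sin(nθ))
= 1^7(cos(7*240°) + i sin(7*240°))
= 1(cos 240° + i sin 240°)
= -1/2 - (sqrt(3)/2)i


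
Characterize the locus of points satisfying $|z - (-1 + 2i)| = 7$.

|z - z0| = r describes a circle centered at z0 with radius r
Here z0 = -1 + 2i and r = 7
Locus: Circle centered at (-1, 2) with radius 7


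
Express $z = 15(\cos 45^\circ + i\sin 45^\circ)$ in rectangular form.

a = r cos θ = 15 * sqrt(2)/2 = 15*sqrt(2)/2
b = r sin θ = 15 * sqrt(2)/2 = 15*sqrt(2)/2
z = 15*sqrt(2)/2 + (15*sqrt(2)/2)i


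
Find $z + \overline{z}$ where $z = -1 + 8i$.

z + conjugate(z) = (a + bi) + (a - bi) = 2a
= 2 * (-1) = -2


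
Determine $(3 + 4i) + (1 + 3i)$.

(3 + 1) + (4 + 3)i = 4 + 7i


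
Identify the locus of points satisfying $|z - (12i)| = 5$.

|z - z0| = r describes a circle centered at z0 with radius r
Here z0 = 12i and r = 5
Locus: Circle centered at (0, 12) with radius 5


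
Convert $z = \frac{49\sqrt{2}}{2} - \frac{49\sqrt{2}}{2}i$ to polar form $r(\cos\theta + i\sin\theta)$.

r = |z| = sqrt(a^2 + b^2) = sqrt((49*sqrt(2)/2)^2 + (-49*sqrt(2)/2)^2) = sqrt(2401/2 + 2401/2) = sqrt(2401) = 49
θ = arctan(b/a) = arctan(-34.6482/34.6482) (quadrant-adjusted) = 315°
z = 49(cos 315° + i sin 315°)


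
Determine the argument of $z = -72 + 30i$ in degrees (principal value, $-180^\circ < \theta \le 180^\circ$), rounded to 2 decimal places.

θ = arctan(b/a) = arctan(30/-72) (quadrant-adjusted) = 157.38°


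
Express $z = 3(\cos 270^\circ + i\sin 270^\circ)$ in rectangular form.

a = r cos θ = 3 * 0 = 0
b = r sin θ = 3 * -1 = -3
z = -3i


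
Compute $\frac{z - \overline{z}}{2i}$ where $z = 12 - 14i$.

z - conjugate(z) = 2bi
(z - conjugate(z))/(2i) = 2bi/(2i) = b = -14


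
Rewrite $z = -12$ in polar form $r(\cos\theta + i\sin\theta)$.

r = |z| = sqrt(a^2 + b^2) = sqrt((-12)^2 + (0)^2) = sqrt(144 + 0) = sqrt(144) = 12
b = 0 and a < 0, so z lies on the negative real axis: θ = 180°
z = 12(cos 180° + i sin 180°)


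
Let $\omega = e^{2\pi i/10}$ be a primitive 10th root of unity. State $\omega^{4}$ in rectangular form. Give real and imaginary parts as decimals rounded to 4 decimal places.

ω^4 = e^(2πi·4/10) = e^(i·4π/5)
= cos(4π/5) + i sin(4π/5)
= -0.8090 + 0.5878i


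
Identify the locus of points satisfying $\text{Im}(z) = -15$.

Im(z) = y where z = x + yi; the equation y = -15 is satisfied by all points with that y-coordinate
Locus: Horizontal line y = -15


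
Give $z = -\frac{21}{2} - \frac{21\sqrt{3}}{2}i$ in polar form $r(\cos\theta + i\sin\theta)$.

r = |z| = sqrt(a^2 + b^2) = sqrt((-21/2)^2 + (-21*sqrt(3)/2)^2) = sqrt(441/4 + 1323/4) = sqrt(441) = 21
θ = arctan(b/a) = arctan(-18.1865/-10.5) (quadrant-adjusted) = 240°
z = 21(cos 240° + i sin 240°)


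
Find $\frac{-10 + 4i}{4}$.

Divisor is real, so divide each part by 4:
= -5/2 + i


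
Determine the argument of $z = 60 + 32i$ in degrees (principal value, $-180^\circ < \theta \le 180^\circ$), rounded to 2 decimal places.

θ = arctan(b/a) = arctan(32/60) (quadrant-adjusted) = 28.07°


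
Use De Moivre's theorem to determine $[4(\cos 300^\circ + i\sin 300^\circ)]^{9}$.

By De Moivre: z^n = r^n(cos(nθ) + i sin(nθ))
= 4^9(cos(9*300°) + i sin(9*300°))
= 262144(cos 180° + i sin 180°)
= -262144


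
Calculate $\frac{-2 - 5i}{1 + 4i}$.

Multiply numerator and denominator by conjugate (1 - 4i):
= (-2 - 5i)(1 - 4i) / (1^2 + 4^2)
= (-22 + 3i) / 17
= -22/17 + (3/17)i


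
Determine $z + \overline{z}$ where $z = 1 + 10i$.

z + conjugate(z) = (a + bi) + (a - bi) = 2a
= 2 * 1 = 2


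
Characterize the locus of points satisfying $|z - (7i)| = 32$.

|z - z0| = r describes a circle centered at z0 with radius r
Here z0 = 7i and r = 32
Locus: Circle centered at (0, 7) with radius 32


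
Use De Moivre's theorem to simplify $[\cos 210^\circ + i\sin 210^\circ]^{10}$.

By De Moivre: z^n = r^n(cos(nθ) + i sin(nθ))
= 1^10(cos(10*210°) + i sin(10*210°))
= 1(cos 300° + i sin 300°)
= 1/2 - (sqrt(3)/2)i


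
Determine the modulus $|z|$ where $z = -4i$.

|z| = sqrt(a^2 + b^2) = sqrt(0^2 + (-4)^2) = sqrt(16) = 4


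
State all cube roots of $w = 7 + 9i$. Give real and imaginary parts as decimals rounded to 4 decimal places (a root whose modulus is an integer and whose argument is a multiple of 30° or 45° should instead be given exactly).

|w| = sqrt(130) ≈ 11.401754, arg(w) ≈ 52.125016°
Root modulus = sqrt(130)^(1/3) ≈ 2.250733
Root arguments: θ_k = (arg(w) + 360°k)/3 for k = 0, 1, ..., 2
Compute each root as (root modulus)(cos θ_k + i sin θ_k) using full-precision intermediates, then round to 4 decimal places.
Roots: 2.1480 + 0.6721i, -1.6561 + 1.5242i, -0.4919 - 2.1963i


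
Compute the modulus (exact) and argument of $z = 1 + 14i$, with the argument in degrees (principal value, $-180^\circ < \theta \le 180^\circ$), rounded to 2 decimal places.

|z| = sqrt(1^2 + 14^2) = sqrt(197)
arg(z) = arctan(b/a) = arctan(14/1) (quadrant-adjusted) = 85.91°


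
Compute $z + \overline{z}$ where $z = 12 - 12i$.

z + conjugate(z) = (a + bi) + (a - bi) = 2a
= 2 * 12 = 24


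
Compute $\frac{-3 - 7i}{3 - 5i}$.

Multiply numerator and denominator by conjugate (3 + 5i):
= (-3 - 7i)(3 + 5i) / (3^2 + (-5)^2)
= (26 - 36i) / 34
Divide through by 2: (13 - 18i) / 17
= 13/17 - (18/17)i


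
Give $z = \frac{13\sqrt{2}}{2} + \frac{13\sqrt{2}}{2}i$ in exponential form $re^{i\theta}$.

r = |z| = sqrt((13*sqrt(2)/2)^2 + (13*sqrt(2)/2)^2) = sqrt(169/2 + 169/2) = sqrt(169) = 13
θ = arctan(b/a) = arctan(9.1924/9.1924) (quadrant-adjusted) = 45° = π/4
z = 13e^(i*π/4)


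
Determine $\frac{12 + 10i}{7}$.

Divisor is real, so divide each part by 7:
= 12/7 + (10/7)i


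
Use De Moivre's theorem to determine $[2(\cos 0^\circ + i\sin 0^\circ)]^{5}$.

By De Moivre: z^n = r^n(cos(nθ) + i sin(nθ))
= 2^5(cos(5*0°) + i sin(5*0°))
= 32(cos 0° + i sin 0°)
= 32


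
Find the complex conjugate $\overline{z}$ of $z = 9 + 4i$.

If z = a + bi, then conjugate(z) = a - bi
conjugate(9 + 4i) = 9 - 4i


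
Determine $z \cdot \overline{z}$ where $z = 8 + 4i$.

z * conjugate(z) = |z|^2 = a^2 + b^2
= 8^2 + 4^2 = 80


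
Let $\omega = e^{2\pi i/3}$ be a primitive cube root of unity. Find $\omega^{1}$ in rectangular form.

ω^1 = e^(2πi·1/3) = e^(i·2π/3)
= cos(2π/3) + i sin(2π/3)
= -1/2 + (sqrt(3)/2)i


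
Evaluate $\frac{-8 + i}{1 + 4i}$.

Multiply numerator and denominator by conjugate (1 - 4i):
= (-8 + i)(1 - 4i) / (1^2 + 4^2)
= (-4 + 33i) / 17
= -4/17 + (33/17)i


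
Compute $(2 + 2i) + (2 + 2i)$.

(2 + 2) + (2 + 2)i = 4 + 4i


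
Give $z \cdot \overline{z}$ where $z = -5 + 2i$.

z * conjugate(z) = |z|^2 = a^2 + b^2
= (-5)^2 + 2^2 = 29


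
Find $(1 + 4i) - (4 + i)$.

(1 - 4) + (4 - 1)i = -3 + 3i


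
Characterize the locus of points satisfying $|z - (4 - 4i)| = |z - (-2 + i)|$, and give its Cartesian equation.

|z - z1| = |z - z2| means z is equidistant from z1 and z2,
i.e. the perpendicular bisector of the segment from (4, -4) to (-2, 1) (midpoint (1, -3/2)).
With z = x + yi, square both sides:
(x - 4)^2 + (y - (-4))^2 = (x - (-2))^2 + (y - 1)^2
The x^2 and y^2 terms cancel: -12x + 10y = 5 - 32 = -27
Simplify: 12x - 10y = 27
Locus: Perpendicular bisector of the segment from (4, -4) to (-2, 1): the line 12x - 10y = 27


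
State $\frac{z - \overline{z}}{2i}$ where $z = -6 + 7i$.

z - conjugate(z) = 2bi
(z - conjugate(z))/(2i) = 2bi/(2i) = b = 7


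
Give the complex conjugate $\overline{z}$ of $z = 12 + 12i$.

If z = a + bi, then conjugate(z) = a - bi
conjugate(12 + 12i) = 12 - 12i


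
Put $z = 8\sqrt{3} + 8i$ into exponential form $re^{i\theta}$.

r = |z| = sqrt((8*sqrt(3))^2 + (8)^2) = sqrt(192 + 64) = sqrt(256) = 16
θ = arctan(b/a) = arctan(8/13.8564) (quadrant-adjusted) = 30° = π/6
z = 16e^(i*π/6)


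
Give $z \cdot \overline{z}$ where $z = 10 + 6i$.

z * conjugate(z) = |z|^2 = a^2 + b^2
= 10^2 + 6^2 = 136


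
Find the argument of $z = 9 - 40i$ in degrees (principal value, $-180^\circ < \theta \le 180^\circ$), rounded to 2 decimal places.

θ = arctan(b/a) = arctan(-40/9) (quadrant-adjusted) = -77.32°


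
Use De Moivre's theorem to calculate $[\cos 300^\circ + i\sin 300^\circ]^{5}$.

By De Moivre: z^n = r^n(cos(nθ) + i sin(nθ))
= 1^5(cos(5*300°) + i sin(5*300°))
= 1(cos 60° + i sin 60°)
= 1/2 + (sqrt(3)/2)i


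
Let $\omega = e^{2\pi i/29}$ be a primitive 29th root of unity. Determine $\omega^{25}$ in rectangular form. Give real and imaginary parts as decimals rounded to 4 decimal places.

ω^25 = e^(2πi·25/29) = e^(i·50π/29)
= cos(50π/29) + i sin(50π/29)
= 0.6474 - 0.7622i


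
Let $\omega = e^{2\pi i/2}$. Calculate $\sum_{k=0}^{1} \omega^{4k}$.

Since 2 divides 4, ω^4 = (ω^2)^2 = 1^2 = 1, so every term is 1.
Sum = 2 · 1 = 2


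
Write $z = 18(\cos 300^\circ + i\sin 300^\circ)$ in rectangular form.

a = r cos θ = 18 * 1/2 = 9
b = r sin θ = 18 * -sqrt(3)/2 = -9*sqrt(3)
z = 9 - 9*sqrt(3)i


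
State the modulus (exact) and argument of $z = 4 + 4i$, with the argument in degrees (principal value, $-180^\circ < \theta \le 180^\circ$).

|z| = sqrt(4^2 + 4^2) = sqrt(32)
arg(z) = arctan(b/a) = arctan(4/4) (quadrant-adjusted) = 45°


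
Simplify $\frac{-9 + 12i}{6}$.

Divisor is real, so divide each part by 6:
= -3/2 + 2i


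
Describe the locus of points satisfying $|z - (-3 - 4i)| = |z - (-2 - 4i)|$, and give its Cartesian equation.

|z - z1| = |z - z2| means z is equidistant from z1 and z2,
i.e. the perpendicular bisector of the segment from (-3, -4) to (-2, -4) (midpoint (-5/2, -4)).
With z = x + yi, square both sides:
(x - (-3))^2 + (y - (-4))^2 = (x - (-2))^2 + (y - (-4))^2
The x^2 and y^2 terms cancel: 2x + 0y = 20 - 25 = -5
Simplify: x = -5/2
Locus: Perpendicular bisector of the segment from (-3, -4) to (-2, -4): the line x = -5/2


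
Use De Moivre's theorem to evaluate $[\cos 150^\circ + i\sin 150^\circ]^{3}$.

By De Moivre: z^n = r^n(cos(nθ) + i sin(nθ))
= 1^3(cos(3*150°) + i sin(3*150°))
= 1(cos 90° + i sin 90°)
= i


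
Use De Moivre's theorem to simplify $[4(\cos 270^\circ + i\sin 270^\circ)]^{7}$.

By De Moivre: z^n = r^n(cos(nθ) + i sin(nθ))
= 4^7(cos(7*270°) + i sin(7*270°))
= 16384(cos 90° + i sin 90°)
= 16384i


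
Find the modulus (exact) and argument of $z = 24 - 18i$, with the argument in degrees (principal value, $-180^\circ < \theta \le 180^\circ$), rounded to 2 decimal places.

|z| = sqrt(24^2 + (-18)^2) = 30
arg(z) = arctan(b/a) = arctan(-18/24) (quadrant-adjusted) = -36.87°


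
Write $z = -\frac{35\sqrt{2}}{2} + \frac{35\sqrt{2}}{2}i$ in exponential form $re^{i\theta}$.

r = |z| = sqrt((-35*sqrt(2)/2)^2 + (35*sqrt(2)/2)^2) = sqrt(1225/2 + 1225/2) = sqrt(1225) = 35
θ = arctan(b/a) = arctan(24.7487/-24.7487) (quadrant-adjusted) = 135° = 3π/4
z = 35e^(i*3π/4)


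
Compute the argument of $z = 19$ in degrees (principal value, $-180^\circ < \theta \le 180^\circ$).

b = 0 and a > 0, so z lies on the positive real axis: θ = 0°


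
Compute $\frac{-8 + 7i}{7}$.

Divisor is real, so divide each part by 7:
= -8/7 + i


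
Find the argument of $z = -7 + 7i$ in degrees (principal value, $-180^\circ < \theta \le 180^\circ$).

θ = arctan(b/a) = arctan(7/-7) (quadrant-adjusted) = 135°


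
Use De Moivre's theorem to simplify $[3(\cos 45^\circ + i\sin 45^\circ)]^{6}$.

By De Moivre: z^n = r^n(cos(nθ) + i sin(nθ))
= 3^6(cos(6*45°) + i sin(6*45°))
= 729(cos 270° + i sin 270°)
= -729i


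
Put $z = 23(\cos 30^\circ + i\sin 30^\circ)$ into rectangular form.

a = r cos θ = 23 * sqrt(3)/2 = 23*sqrt(3)/2
b = r sin θ = 23 * 1/2 = 23/2
z = 23*sqrt(3)/2 + (23/2)i


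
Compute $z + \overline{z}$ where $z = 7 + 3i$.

z + conjugate(z) = (a + bi) + (a - bi) = 2a
= 2 * 7 = 14


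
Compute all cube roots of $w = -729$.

|w| = 729, arg(w) = 180°
Root modulus = 729^(1/3) = 9
Root arguments: θ_k = (180° + 360°k)/3 for k = 0, 1, ..., 2
Roots: 9/2 + (9*sqrt(3)/2)i, -9, 9/2 - (9*sqrt(3)/2)i


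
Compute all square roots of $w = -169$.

|w| = 169, arg(w) = 180°
Root modulus = 169^(1/2) = 13
Root arguments: θ_k = (180° + 360°k)/2 for k = 0, 1, ..., 1
Roots: 13i, -13i


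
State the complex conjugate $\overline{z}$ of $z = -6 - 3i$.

If z = a + bi, then conjugate(z) = a - bi
conjugate(-6 - 3i) = -6 + 3i


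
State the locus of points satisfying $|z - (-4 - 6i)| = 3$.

|z - z0| = r describes a circle centered at z0 with radius r
Here z0 = -4 - 6i and r = 3
Locus: Circle centered at (-4, -6) with radius 3


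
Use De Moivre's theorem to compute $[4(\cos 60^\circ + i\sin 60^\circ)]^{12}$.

By De Moivre: z^n = r^n(cos(nθ) + i sin(nθ))
= 4^12(cos(12*60°) + i sin(12*60°))
= 16777216(cos 0° + i sin 0°)
= 16777216


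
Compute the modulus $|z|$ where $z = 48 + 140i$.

|z| = sqrt(a^2 + b^2) = sqrt(48^2 + 140^2) = sqrt(21904) = 148


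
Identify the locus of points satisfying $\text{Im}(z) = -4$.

Im(z) = y where z = x + yi; the equation y = -4 is satisfied by all points with that y-coordinate
Locus: Horizontal line y = -4


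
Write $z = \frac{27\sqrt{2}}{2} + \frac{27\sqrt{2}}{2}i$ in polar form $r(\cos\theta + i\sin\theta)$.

r = |z| = sqrt(a^2 + b^2) = sqrt((27*sqrt(2)/2)^2 + (27*sqrt(2)/2)^2) = sqrt(729/2 + 729/2) = sqrt(729) = 27
θ = arctan(b/a) = arctan(19.0919/19.0919) (quadrant-adjusted) = 45°
z = 27(cos 45° + i sin 45°)


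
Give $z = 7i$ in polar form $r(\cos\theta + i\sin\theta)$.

r = |z| = sqrt(a^2 + b^2) = sqrt((0)^2 + (7)^2) = sqrt(0 + 49) = sqrt(49) = 7
a = 0 and b > 0, so z lies on the positive imaginary axis: θ = 90°
z = 7(cos 90° + i sin 90°)


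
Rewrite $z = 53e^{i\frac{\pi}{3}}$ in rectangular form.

a = r cos θ = 53 * 1/2 = 53/2
b = r sin θ = 53 * sqrt(3)/2 = 53*sqrt(3)/2
z = 53/2 + (53*sqrt(3)/2)i


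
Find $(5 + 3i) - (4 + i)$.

(5 - 4) + (3 - 1)i = 1 + 2i


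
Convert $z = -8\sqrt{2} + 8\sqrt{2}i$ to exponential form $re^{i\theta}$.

r = |z| = sqrt((-8*sqrt(2))^2 + (8*sqrt(2))^2) = sqrt(128 + 128) = sqrt(256) = 16
θ = arctan(b/a) = arctan(11.3137/-11.3137) (quadrant-adjusted) = 135° = 3π/4
z = 16e^(i*3π/4)


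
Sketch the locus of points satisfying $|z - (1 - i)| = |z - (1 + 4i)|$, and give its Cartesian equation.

|z - z1| = |z - z2| means z is equidistant from z1 and z2,
i.e. the perpendicular bisector of the segment from (1, -1) to (1, 4) (midpoint (1, 3/2)).
With z = x + yi, square both sides:
(x - 1)^2 + (y - (-1))^2 = (x - 1)^2 + (y - 4)^2
The x^2 and y^2 terms cancel: 0x + 10y = 17 - 2 = 15
Simplify: y = 3/2
Locus: Perpendicular bisector of the segment from (1, -1) to (1, 4): the line y = 3/2


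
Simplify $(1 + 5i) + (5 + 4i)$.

(1 + 5) + (5 + 4)i = 6 + 9i


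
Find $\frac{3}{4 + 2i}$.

Multiply numerator and denominator by conjugate (4 - 2i):
= (3)(4 - 2i) / (4^2 + 2^2)
= (12 - 6i) / 20
Divide through by 2: (6 - 3i) / 10
= 3/5 - (3/10)i


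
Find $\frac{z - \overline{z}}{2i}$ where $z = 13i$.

z - conjugate(z) = 2bi
(z - conjugate(z))/(2i) = 2bi/(2i) = b = 13


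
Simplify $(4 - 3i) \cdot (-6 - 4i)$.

(a1*a2 - b1*b2) + (a1*b2 + b1*a2)i
= (-24 - 12) + (-16 + 18)i
= -36 + 2i


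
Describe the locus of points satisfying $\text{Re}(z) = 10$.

Re(z) = x where z = x + yi; the equation x = 10 is satisfied by all points with that x-coordinate
Locus: Vertical line x = 10


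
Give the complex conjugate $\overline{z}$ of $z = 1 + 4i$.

If z = a + bi, then conjugate(z) = a - bi
conjugate(1 + 4i) = 1 - 4i


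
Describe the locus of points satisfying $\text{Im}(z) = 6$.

Im(z) = y where z = x + yi; the equation y = 6 is satisfied by all points with that y-coordinate
Locus: Horizontal line y = 6


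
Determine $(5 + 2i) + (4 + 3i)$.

(5 + 4) + (2 + 3)i = 9 + 5i


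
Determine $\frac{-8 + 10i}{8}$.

Divisor is real, so divide each part by 8:
= -1 + (5/4)i


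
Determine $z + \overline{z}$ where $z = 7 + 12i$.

z + conjugate(z) = (a + bi) + (a - bi) = 2a
= 2 * 7 = 14


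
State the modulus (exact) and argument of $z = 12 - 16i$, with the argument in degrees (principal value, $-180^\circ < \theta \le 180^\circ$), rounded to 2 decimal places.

|z| = sqrt(12^2 + (-16)^2) = 20
arg(z) = arctan(b/a) = arctan(-16/12) (quadrant-adjusted) = -53.13°


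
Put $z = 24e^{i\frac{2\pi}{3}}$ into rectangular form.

a = r cos θ = 24 * -1/2 = -12
b = r sin θ = 24 * sqrt(3)/2 = 12*sqrt(3)
z = -12 + 12*sqrt(3)i


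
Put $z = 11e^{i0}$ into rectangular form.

a = r cos θ = 11 * 1 = 11
b = r sin θ = 11 * 0 = 0
z = 11


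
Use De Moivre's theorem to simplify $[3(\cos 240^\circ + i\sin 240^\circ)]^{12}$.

By De Moivre: z^n = r^n(cos(nθ) + i sin(nθ))
= 3^12(cos(12*240°) + i sin(12*240°))
= 531441(cos 0° + i sin 0°)
= 531441


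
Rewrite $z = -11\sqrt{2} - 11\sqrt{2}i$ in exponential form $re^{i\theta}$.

r = |z| = sqrt((-11*sqrt(2))^2 + (-11*sqrt(2))^2) = sqrt(242 + 242) = sqrt(484) = 22
θ = arctan(b/a) = arctan(-15.5563/-15.5563) (quadrant-adjusted) = -135° = -3π/4
z = 22e^(-i*3π/4)


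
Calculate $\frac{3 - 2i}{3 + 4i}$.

Multiply numerator and denominator by conjugate (3 - 4i):
= (3 - 2i)(3 - 4i) / (3^2 + 4^2)
= (1 - 18i) / 25
= 1/25 - (18/25)i


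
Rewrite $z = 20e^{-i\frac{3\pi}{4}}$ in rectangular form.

a = r cos θ = 20 * -sqrt(2)/2 = -10*sqrt(2)
b = r sin θ = 20 * -sqrt(2)/2 = -10*sqrt(2)
z = -10*sqrt(2) - 10*sqrt(2)i


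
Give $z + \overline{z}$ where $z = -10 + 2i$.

z + conjugate(z) = (a + bi) + (a - bi) = 2a
= 2 * (-10) = -20


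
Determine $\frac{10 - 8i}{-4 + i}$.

Multiply numerator and denominator by conjugate (-4 - i):
= (10 - 8i)(-4 - i) / ((-4)^2 + 1^2)
= (-48 + 22i) / 17
= -48/17 + (22/17)i


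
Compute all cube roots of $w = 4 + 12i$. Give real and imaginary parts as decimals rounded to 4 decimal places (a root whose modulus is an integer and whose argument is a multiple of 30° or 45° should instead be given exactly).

|w| = sqrt(160) ≈ 12.649111, arg(w) ≈ 71.565051°
Root modulus = sqrt(160)^(1/3) ≈ 2.329986
Root arguments: θ_k = (arg(w) + 360°k)/3 for k = 0, 1, ..., 2
Compute each root as (root modulus)(cos θ_k + i sin θ_k) using full-precision intermediates, then round to 4 decimal places.
Roots: 2.1309 + 0.9423i, -1.8815 + 1.3743i, -0.2494 - 2.3166i


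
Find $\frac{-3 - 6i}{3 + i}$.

Multiply numerator and denominator by conjugate (3 - i):
= (-3 - 6i)(3 - i) / (3^2 + 1^2)
= (-15 - 15i) / 10
Divide through by 5: (-3 - 3i) / 2
= -3/2 - (3/2)i


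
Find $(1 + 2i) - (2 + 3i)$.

(1 - 2) + (2 - 3)i = -1 - i


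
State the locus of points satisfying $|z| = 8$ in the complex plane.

|z| = 8 means sqrt(x^2 + y^2) = 8
This is a circle of radius 8 centered at the origin


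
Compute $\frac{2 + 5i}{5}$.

Divisor is real, so divide each part by 5:
= 2/5 + i


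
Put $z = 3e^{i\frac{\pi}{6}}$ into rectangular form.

a = r cos θ = 3 * sqrt(3)/2 = 3*sqrt(3)/2
b = r sin θ = 3 * 1/2 = 3/2
z = 3*sqrt(3)/2 + (3/2)i


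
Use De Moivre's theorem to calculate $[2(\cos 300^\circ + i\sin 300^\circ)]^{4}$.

By De Moivre: z^n = r^n(cos(nθ) + i sin(nθ))
= 2^4(cos(4*300°) + i sin(4*300°))
= 16(cos 120° + i sin 120°)
= -8 + 8*sqrt(3)i


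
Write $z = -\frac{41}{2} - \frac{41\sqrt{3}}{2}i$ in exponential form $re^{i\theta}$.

r = |z| = sqrt((-41/2)^2 + (-41*sqrt(3)/2)^2) = sqrt(1681/4 + 5043/4) = sqrt(1681) = 41
θ = arctan(b/a) = arctan(-35.507/-20.5) (quadrant-adjusted) = 240° = 4π/3
z = 41e^(i*4π/3)


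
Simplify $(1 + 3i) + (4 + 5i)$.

(1 + 4) + (3 + 5)i = 5 + 8i


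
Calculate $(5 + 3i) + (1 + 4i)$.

(5 + 1) + (3 + 4)i = 6 + 7i


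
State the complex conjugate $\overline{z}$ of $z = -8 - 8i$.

If z = a + bi, then conjugate(z) = a - bi
conjugate(-8 - 8i) = -8 + 8i


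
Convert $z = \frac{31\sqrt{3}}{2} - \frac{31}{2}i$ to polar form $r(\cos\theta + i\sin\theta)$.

r = |z| = sqrt(a^2 + b^2) = sqrt((31*sqrt(3)/2)^2 + (-31/2)^2) = sqrt(2883/4 + 961/4) = sqrt(961) = 31
θ = arctan(b/a) = arctan(-15.5/26.8468) (quadrant-adjusted) = 330°
z = 31(cos 330° + i sin 330°)


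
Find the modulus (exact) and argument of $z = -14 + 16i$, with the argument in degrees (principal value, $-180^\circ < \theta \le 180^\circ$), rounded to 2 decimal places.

|z| = sqrt((-14)^2 + 16^2) = sqrt(452)
arg(z) = arctan(b/a) = arctan(16/-14) (quadrant-adjusted) = 131.19°


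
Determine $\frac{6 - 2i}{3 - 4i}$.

Multiply numerator and denominator by conjugate (3 + 4i):
= (6 - 2i)(3 + 4i) / (3^2 + (-4)^2)
= (26 + 18i) / 25
= 26/25 + (18/25)i


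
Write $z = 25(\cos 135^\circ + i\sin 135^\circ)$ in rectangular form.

a = r cos θ = 25 * -sqrt(2)/2 = -25*sqrt(2)/2
b = r sin θ = 25 * sqrt(2)/2 = 25*sqrt(2)/2
z = -25*sqrt(2)/2 + (25*sqrt(2)/2)i


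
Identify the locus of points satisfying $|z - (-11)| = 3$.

|z - z0| = r describes a circle centered at z0 with radius r
Here z0 = -11 and r = 3
Locus: Circle centered at (-11, 0) with radius 3


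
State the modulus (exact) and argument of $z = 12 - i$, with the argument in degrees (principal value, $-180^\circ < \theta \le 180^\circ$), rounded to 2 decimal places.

|z| = sqrt(12^2 + (-1)^2) = sqrt(145)
arg(z) = arctan(b/a) = arctan(-1/12) (quadrant-adjusted) = -4.76°


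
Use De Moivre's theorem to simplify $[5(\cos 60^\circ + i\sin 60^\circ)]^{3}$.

By De Moivre: z^n = r^n(cos(nθ) + i sin(nθ))
= 5^3(cos(3*60°) + i sin(3*60°))
= 125(cos 180° + i sin 180°)
= -125


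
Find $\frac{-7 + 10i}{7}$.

Divisor is real, so divide each part by 7:
= -1 + (10/7)i


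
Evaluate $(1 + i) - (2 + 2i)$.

(1 - 2) + (1 - 2)i = -1 - i


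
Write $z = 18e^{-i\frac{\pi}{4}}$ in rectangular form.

a = r cos θ = 18 * sqrt(2)/2 = 9*sqrt(2)
b = r sin θ = 18 * -sqrt(2)/2 = -9*sqrt(2)
z = 9*sqrt(2) - 9*sqrt(2)i


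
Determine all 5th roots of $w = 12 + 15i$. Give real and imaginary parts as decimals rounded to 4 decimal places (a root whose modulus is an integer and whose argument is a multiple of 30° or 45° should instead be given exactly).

|w| = sqrt(369) ≈ 19.209373, arg(w) ≈ 51.340192°
Root modulus = sqrt(369)^(1/5) ≈ 1.805937
Root arguments: θ_k = (arg(w) + 360°k)/5 for k = 0, 1, ..., 4
Compute each root as (root modulus)(cos θ_k + i sin θ_k) using full-precision intermediates, then round to 4 decimal places.
Roots: 1.7770 + 0.3219i, 0.2430 + 1.7895i, -1.6269 + 0.7841i, -1.2484 - 1.3049i, 0.8553 - 1.5906i


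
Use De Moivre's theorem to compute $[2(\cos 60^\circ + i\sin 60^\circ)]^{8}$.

By De Moivre: z^n = r^n(cos(nθ) + i sin(nθ))
= 2^8(cos(8*60°) + i sin(8*60°))
= 256(cos 120° + i sin 120°)
= -128 + 128*sqrt(3)i


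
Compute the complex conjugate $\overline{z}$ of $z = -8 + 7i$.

If z = a + bi, then conjugate(z) = a - bi
conjugate(-8 + 7i) = -8 - 7i


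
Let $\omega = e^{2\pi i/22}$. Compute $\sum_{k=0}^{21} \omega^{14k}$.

Let ζ = ω^14 = e^(2πi·14/22). Since 22 ∤ 14, ζ ≠ 1.
Sum = Σ_{k=0}^{21} ζ^k = (ζ^22 - 1)/(ζ - 1) = (ω^{14·22} - 1)/(ζ - 1) = (1 - 1)/(ζ - 1) = 0


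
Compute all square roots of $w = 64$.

|w| = 64, arg(w) = 0°
Root modulus = 64^(1/2) = 8
Root arguments: θ_k = (0° + 360°k)/2 for k = 0, 1, ..., 1
Roots: 8, -8


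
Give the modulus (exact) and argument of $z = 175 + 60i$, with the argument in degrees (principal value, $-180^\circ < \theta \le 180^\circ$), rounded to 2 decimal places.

|z| = sqrt(175^2 + 60^2) = 185
arg(z) = arctan(b/a) = arctan(60/175) (quadrant-adjusted) = 18.92°


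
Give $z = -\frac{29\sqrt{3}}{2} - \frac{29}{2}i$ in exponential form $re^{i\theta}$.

r = |z| = sqrt((-29*sqrt(3)/2)^2 + (-29/2)^2) = sqrt(2523/4 + 841/4) = sqrt(841) = 29
θ = arctan(b/a) = arctan(-14.5/-25.1147) (quadrant-adjusted) = -150° = -5π/6
z = 29e^(-i*5π/6)


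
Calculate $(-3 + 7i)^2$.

(a + bi)^2 = a^2 - b^2 + 2abi
= (-3)^2 - 7^2 + 2*(-3)*7i
= -40 - 42i


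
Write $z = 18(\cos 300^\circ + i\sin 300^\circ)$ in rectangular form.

a = r cos θ = 18 * 1/2 = 9
b = r sin θ = 18 * -sqrt(3)/2 = -9*sqrt(3)
z = 9 - 9*sqrt(3)i


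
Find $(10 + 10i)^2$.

(a + bi)^2 = a^2 - b^2 + 2abi
= 10^2 - 10^2 + 2*10*10i
= 200i


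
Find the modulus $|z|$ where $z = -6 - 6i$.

|z| = sqrt(a^2 + b^2) = sqrt((-6)^2 + (-6)^2) = sqrt(72) = sqrt(72)


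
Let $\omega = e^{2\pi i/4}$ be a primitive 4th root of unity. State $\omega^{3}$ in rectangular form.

ω^3 = e^(2πi·3/4) = e^(i·3π/2)
= cos(3π/2) + i sin(3π/2)
= -i


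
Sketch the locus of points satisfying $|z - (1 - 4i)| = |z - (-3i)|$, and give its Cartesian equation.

|z - z1| = |z - z2| means z is equidistant from z1 and z2,
i.e. the perpendicular bisector of the segment from (1, -4) to (0, -3) (midpoint (1/2, -7/2)).
With z = x + yi, square both sides:
(x - 1)^2 + (y - (-4))^2 = (x - 0)^2 + (y - (-3))^2
The x^2 and y^2 terms cancel: -2x + 2y = 9 - 17 = -8
Simplify: x - y = 4
Locus: Perpendicular bisector of the segment from (1, -4) to (0, -3): the line x - y = 4


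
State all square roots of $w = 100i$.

|w| = 100, arg(w) = 90°
Root modulus = 100^(1/2) = 10
Root arguments: θ_k = (90° + 360°k)/2 for k = 0, 1, ..., 1
Roots: 5*sqrt(2) + 5*sqrt(2)i, -5*sqrt(2) - 5*sqrt(2)i


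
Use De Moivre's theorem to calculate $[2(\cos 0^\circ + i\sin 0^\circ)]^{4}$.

By De Moivre: z^n = r^n(cos(nθ) + i sin(nθ))
= 2^4(cos(4*0°) + i sin(4*0°))
= 16(cos 0° + i sin 0°)
= 16


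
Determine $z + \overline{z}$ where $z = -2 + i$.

z + conjugate(z) = (a + bi) + (a - bi) = 2a
= 2 * (-2) = -4


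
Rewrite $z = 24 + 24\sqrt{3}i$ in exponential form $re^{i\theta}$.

r = |z| = sqrt((24)^2 + (24*sqrt(3))^2) = sqrt(576 + 1728) = sqrt(2304) = 48
θ = arctan(b/a) = arctan(41.5692/24) (quadrant-adjusted) = 60° = π/3
z = 48e^(i*π/3)


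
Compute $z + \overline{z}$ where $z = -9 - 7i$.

z + conjugate(z) = (a + bi) + (a - bi) = 2a
= 2 * (-9) = -18


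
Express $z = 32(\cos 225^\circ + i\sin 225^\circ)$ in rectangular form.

a = r cos θ = 32 * -sqrt(2)/2 = -16*sqrt(2)
b = r sin θ = 32 * -sqrt(2)/2 = -16*sqrt(2)
z = -16*sqrt(2) - 16*sqrt(2)i


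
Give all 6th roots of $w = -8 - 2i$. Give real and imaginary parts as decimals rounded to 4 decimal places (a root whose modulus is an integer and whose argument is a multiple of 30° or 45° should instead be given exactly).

|w| = sqrt(68) ≈ 8.246211, arg(w) ≈ 194.036243°
Root modulus = sqrt(68)^(1/6) ≈ 1.421376
Root arguments: θ_k = (arg(w) + 360°k)/6 for k = 0, 1, ..., 5
Compute each root as (root modulus)(cos θ_k + i sin θ_k) using full-precision intermediates, then round to 4 decimal places.
Roots: 1.2009 + 0.7603i, -0.0580 + 1.4202i, -1.2589 + 0.6599i, -1.2009 - 0.7603i, 0.0580 - 1.4202i, 1.2589 - 0.6599i


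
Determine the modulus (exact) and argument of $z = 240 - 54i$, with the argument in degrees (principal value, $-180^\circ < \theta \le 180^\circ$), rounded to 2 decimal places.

|z| = sqrt(240^2 + (-54)^2) = 246
arg(z) = arctan(b/a) = arctan(-54/240) (quadrant-adjusted) = -12.68°


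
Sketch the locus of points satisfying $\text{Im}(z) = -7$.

Im(z) = y where z = x + yi; the equation y = -7 is satisfied by all points with that y-coordinate
Locus: Horizontal line y = -7
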